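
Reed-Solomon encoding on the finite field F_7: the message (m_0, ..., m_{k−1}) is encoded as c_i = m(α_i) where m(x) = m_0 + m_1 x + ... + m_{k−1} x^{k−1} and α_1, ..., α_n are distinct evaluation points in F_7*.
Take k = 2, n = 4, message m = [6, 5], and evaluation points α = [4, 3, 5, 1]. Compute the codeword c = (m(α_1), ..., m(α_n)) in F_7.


c = [5, 0, 3, 4]

Message polynomial: m(x) = 6 + 5·x (mod 7).
For each evaluation point α_i, compute m(α_i) mod 7:
  α_1 = 4: Horner steps 5 → 5, so m(4) = 5.
  α_2 = 3: Horner steps 5 → 0, so m(3) = 0.
  α_3 = 5: Horner steps 5 → 3, so m(5) = 3.
  α_4 = 1: Horner steps 5 → 4, so m(1) = 4.
Codeword c = [5, 0, 3, 4] ∈ F_7^4.


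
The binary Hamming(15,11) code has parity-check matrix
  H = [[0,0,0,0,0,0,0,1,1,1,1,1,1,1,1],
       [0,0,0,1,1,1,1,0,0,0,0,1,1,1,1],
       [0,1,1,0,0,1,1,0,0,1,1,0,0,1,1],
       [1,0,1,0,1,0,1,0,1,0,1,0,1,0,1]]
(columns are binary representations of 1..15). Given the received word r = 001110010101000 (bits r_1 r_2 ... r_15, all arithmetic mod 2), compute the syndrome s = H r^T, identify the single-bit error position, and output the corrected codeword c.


s = (1, 1, 0, 0)^T, error position = 12, corrected codeword c = 001110010100000

Compute s = H r^T mod 2 one row at a time:
  s_1 = 1 + 0 + 1 + 0 + 1 + 0 + 0 + 0 = 3 ≡ 1 (mod 2).
  s_2 = 1 + 1 + 0 + 0 + 1 + 0 + 0 + 0 = 3 ≡ 1 (mod 2).
  s_3 = 0 + 1 + 0 + 0 + 1 + 0 + 0 + 0 = 2 ≡ 0 (mod 2).
  s_4 = 0 + 1 + 1 + 0 + 0 + 0 + 0 + 0 = 2 ≡ 0 (mod 2).
s = (1, 1, 0, 0)^T — this equals column 12 of H (binary 1100), so error is at position 12.
Correct: flip bit 12 of r = 001110010101000 to get c = 001110010100000.


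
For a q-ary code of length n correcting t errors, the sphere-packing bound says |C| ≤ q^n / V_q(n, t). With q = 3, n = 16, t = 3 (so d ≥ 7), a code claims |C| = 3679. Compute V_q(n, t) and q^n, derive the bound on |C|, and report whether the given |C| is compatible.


V_q(n, t) = 4993, q^n = 43046721, Hamming bound = 8621, |C| = 3679 ≤ bound (satisfied).

Step 1: Compute V_q(n, t) = Σ_{j=0}^3 C(n, j) (q−1)^j.
  j = 0: C(16,0)·(2)^0 = 1·1 = 1.
  j = 1: C(16,1)·(2)^1 = 16·2 = 32.
  j = 2: C(16,2)·(2)^2 = 120·4 = 480.
  j = 3: C(16,3)·(2)^3 = 560·8 = 4480.
  V_q(n, t) = 1 + 32 + 480 + 4480 = 4993.
Step 2: q^n = 3^16 = 43046721.
Step 3: Hamming bound ⌊q^n / V_q(n,t)⌋ = ⌊43046721/4993⌋ = 8621.
Step 4: Compare |C| = 3679 to 8621: satisfied.
The claimed |C| lies below the Hamming bound.


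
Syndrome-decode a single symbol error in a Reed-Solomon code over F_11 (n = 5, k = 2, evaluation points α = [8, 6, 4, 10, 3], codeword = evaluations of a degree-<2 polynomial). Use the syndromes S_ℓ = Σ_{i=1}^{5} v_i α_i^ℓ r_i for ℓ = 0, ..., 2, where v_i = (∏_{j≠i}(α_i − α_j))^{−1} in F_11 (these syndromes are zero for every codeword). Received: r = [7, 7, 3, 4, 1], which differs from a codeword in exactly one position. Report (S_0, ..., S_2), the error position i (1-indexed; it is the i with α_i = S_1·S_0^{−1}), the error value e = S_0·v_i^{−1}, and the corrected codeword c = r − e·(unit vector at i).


S = (5, 7, 1), error at position 1, error magnitude e = 7, c = [0, 7, 3, 4, 1].

Step 1: column multipliers v_i = (∏_{j≠i}(α_i − α_j))^{−1} mod 11.
  i = 1 (α = 8): (8−6)(8−4)(8−10)(8−3) = 2·4·(−2)·5 = −80 ≡ 8, so v_1 = 8^{−1} = 7 (mod 11).
  i = 2 (α = 6): (6−8)(6−4)(6−10)(6−3) = (−2)·2·(−4)·3 = 48 ≡ 4, so v_2 = 4^{−1} = 3 (mod 11).
  i = 3 (α = 4): (4−8)(4−6)(4−10)(4−3) = (−4)·(−2)·(−6)·1 = −48 ≡ 7, so v_3 = 7^{−1} = 8 (mod 11).
  i = 4 (α = 10): (10−8)(10−6)(10−4)(10−3) = 2·4·6·7 = 336 ≡ 6, so v_4 = 6^{−1} = 2 (mod 11).
  i = 5 (α = 3): (3−8)(3−6)(3−4)(3−10) = (−5)·(−3)·(−1)·(−7) = 105 ≡ 6, so v_5 = 6^{−1} = 2 (mod 11).
  v = [7, 3, 8, 2, 2].
Step 2: syndromes of r = [7, 7, 3, 4, 1] (all sums mod 11).
  S_0 = Σ v_i r_i = 7·7 + 3·7 + 8·3 + 2·4 + 2·1 = 104 ≡ 5.
  S_1 = Σ v_i α_i r_i = 7·8·7 + 3·6·7 + 8·4·3 + 2·10·4 + 2·3·1 = 700 ≡ 7.
  α_i^2 mod 11 = [9, 3, 5, 1, 9].
  S_2 = Σ v_i α_i^2 r_i = 7·9·7 + 3·3·7 + 8·5·3 + 2·1·4 + 2·9·1 = 650 ≡ 1.
  S = (5, 7, 1) ≠ 0, so r is not a codeword (an error is present).
Step 3: locate the error. For a single error e at position i, S_ℓ = v_i·e·α_i^ℓ, so α_err = S_1/S_0.
  S_0^{−1} = 5^{−1} = 9 (mod 11), so α_err = 7·9 = 63 ≡ 8 = α_1. Error position i = 1.
  Consistency check: S_2/S_1 = 1·8 = 8 ≡ 8 = α_err ✓ (single-error assumption holds).
Step 4: error magnitude e = S_0/v_1 = S_0·∏_{j≠1}(α_1 − α_j) = 5·8 = 40 ≡ 7 (mod 11).
Step 5: correct position 1: c_1 = r_1 − e = 7 − 7 ≡ 0 (mod 11). Hence c = [0, 7, 3, 4, 1].
  Check: interpolating c through the α_i gives m(x) = 6 + 2·x (degree < 2) with m(α_i) = c_i for every i, so c is indeed a codeword.


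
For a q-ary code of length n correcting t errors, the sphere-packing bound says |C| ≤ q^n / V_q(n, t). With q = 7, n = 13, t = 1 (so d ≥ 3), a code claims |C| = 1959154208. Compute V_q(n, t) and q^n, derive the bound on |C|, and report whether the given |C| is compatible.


V_q(n, t) = 79, q^n = 96889010407, Hamming bound = 1226443169, |C| = 1959154208 > bound (violated).

Step 1: Compute V_q(n, t) = Σ_{j=0}^1 C(n, j) (q−1)^j.
  j = 0: C(13,0)·(6)^0 = 1·1 = 1.
  j = 1: C(13,1)·(6)^1 = 13·6 = 78.
  V_q(n, t) = 1 + 78 = 79.
Step 2: q^n = 7^13 = 96889010407.
Step 3: Hamming bound ⌊q^n / V_q(n,t)⌋ = ⌊96889010407/79⌋ = 1226443169.
Step 4: Compare |C| = 1959154208 to 1226443169: violated.
The claimed |C| lies above the Hamming bound, so no 7-ary code of length 13 with d ≥ 3 can have 1959154208 codewords.


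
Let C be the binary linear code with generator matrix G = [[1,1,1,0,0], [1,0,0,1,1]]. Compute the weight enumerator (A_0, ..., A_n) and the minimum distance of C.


Weight distribution: A_0 = 1, A_3 = 2, A_4 = 1. Minimum distance d = 3.

Enumerate all 2^2 = 4 messages m ∈ F_2^2.
For each, compute codeword c = mG in F_2^5, then tally its weight.
  m = 00 → c = 00000, weight = 0.
  m = 10 → c = 11100, weight = 3.
  m = 01 → c = 10011, weight = 3.
  m = 11 → c = 01111, weight = 4.
Tally weights:
  weight 0: 1 codewords.
  weight 3: 2 codewords.
  weight 4: 1 codewords.
Minimum distance d = smallest w > 0 with A_w > 0 = 3.
Sanity: Σ A_w = 4 = 2^2 = 4 ✓.


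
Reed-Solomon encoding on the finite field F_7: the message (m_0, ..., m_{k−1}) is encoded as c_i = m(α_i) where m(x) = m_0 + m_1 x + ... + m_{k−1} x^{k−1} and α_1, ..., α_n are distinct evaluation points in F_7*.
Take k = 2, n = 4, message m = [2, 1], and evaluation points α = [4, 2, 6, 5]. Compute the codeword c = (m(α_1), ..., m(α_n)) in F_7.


c = [6, 4, 1, 0]

Message polynomial: m(x) = 2 + 1·x (mod 7).
For each evaluation point α_i, compute m(α_i) mod 7:
  α_1 = 4: Horner steps 1 → 6, so m(4) = 6.
  α_2 = 2: Horner steps 1 → 4, so m(2) = 4.
  α_3 = 6: Horner steps 1 → 1, so m(6) = 1.
  α_4 = 5: Horner steps 1 → 0, so m(5) = 0.
Codeword c = [6, 4, 1, 0] ∈ F_7^4.


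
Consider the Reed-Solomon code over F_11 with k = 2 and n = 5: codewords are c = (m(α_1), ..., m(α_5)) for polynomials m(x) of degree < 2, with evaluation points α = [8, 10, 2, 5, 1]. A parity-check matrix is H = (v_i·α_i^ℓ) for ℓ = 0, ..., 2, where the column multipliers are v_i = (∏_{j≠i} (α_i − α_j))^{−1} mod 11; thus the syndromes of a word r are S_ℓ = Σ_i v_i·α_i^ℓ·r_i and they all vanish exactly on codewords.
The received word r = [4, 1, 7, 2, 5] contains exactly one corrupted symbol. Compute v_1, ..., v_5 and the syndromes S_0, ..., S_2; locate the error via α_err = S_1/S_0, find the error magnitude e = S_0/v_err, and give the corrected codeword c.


S = (7, 1, 8), error at position 1, error magnitude e = 7, c = [8, 1, 7, 2, 5].

Step 1: column multipliers v_i = (∏_{j≠i}(α_i − α_j))^{−1} mod 11.
  i = 1 (α = 8): (8−10)(8−2)(8−5)(8−1) = (−2)·6·3·7 = −252 ≡ 1, so v_1 = 1^{−1} = 1 (mod 11).
  i = 2 (α = 10): (10−8)(10−2)(10−5)(10−1) = 2·8·5·9 = 720 ≡ 5, so v_2 = 5^{−1} = 9 (mod 11).
  i = 3 (α = 2): (2−8)(2−10)(2−5)(2−1) = (−6)·(−8)·(−3)·1 = −144 ≡ 10, so v_3 = 10^{−1} = 10 (mod 11).
  i = 4 (α = 5): (5−8)(5−10)(5−2)(5−1) = (−3)·(−5)·3·4 = 180 ≡ 4, so v_4 = 4^{−1} = 3 (mod 11).
  i = 5 (α = 1): (1−8)(1−10)(1−2)(1−5) = (−7)·(−9)·(−1)·(−4) = 252 ≡ 10, so v_5 = 10^{−1} = 10 (mod 11).
  v = [1, 9, 10, 3, 10].
Step 2: syndromes of r = [4, 1, 7, 2, 5] (all sums mod 11).
  S_0 = Σ v_i r_i = 1·4 + 9·1 + 10·7 + 3·2 + 10·5 = 139 ≡ 7.
  S_1 = Σ v_i α_i r_i = 1·8·4 + 9·10·1 + 10·2·7 + 3·5·2 + 10·1·5 = 342 ≡ 1.
  α_i^2 mod 11 = [9, 1, 4, 3, 1].
  S_2 = Σ v_i α_i^2 r_i = 1·9·4 + 9·1·1 + 10·4·7 + 3·3·2 + 10·1·5 = 393 ≡ 8.
  S = (7, 1, 8) ≠ 0, so r is not a codeword (an error is present).
Step 3: locate the error. For a single error e at position i, S_ℓ = v_i·e·α_i^ℓ, so α_err = S_1/S_0.
  S_0^{−1} = 7^{−1} = 8 (mod 11), so α_err = 1·8 = 8 ≡ 8 = α_1. Error position i = 1.
  Consistency check: S_2/S_1 = 8·1 = 8 ≡ 8 = α_err ✓ (single-error assumption holds).
Step 4: error magnitude e = S_0/v_1 = S_0·∏_{j≠1}(α_1 − α_j) = 7·1 = 7 ≡ 7 (mod 11).
Step 5: correct position 1: c_1 = r_1 − e = 4 − 7 ≡ 8 (mod 11). Hence c = [8, 1, 7, 2, 5].
  Check: interpolating c through the α_i gives m(x) = 3 + 2·x (degree < 2) with m(α_i) = c_i for every i, so c is indeed a codeword.


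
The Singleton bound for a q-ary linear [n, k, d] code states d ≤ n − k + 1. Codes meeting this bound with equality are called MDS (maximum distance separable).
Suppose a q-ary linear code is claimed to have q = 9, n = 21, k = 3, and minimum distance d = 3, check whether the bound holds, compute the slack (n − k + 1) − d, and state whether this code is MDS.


Singleton RHS = n − k + 1 = 19, slack = 16, bound satisfied, not MDS.

Singleton bound: d ≤ n − k + 1.
Here n = 21, k = 3, so n − k + 1 = 19.
Given d = 3, check d ≤ 19: YES.
Slack = (n − k + 1) − d = 16.
The code is NOT MDS (slack = 16 > 0).
Description: the claimed parameters are [21, 3, 3]_9; such a code would be non-MDS.


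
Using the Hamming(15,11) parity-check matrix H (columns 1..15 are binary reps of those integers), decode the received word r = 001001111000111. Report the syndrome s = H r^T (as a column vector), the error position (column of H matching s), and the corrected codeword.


s = (1, 1, 1, 1)^T, error position = 15, corrected codeword c = 001001111000110

Compute s = H r^T mod 2 one row at a time:
  s_1 = 1 + 1 + 0 + 0 + 0 + 1 + 1 + 1 = 5 ≡ 1 (mod 2).
  s_2 = 0 + 0 + 1 + 1 + 0 + 1 + 1 + 1 = 5 ≡ 1 (mod 2).
  s_3 = 0 + 1 + 1 + 1 + 0 + 0 + 1 + 1 = 5 ≡ 1 (mod 2).
  s_4 = 0 + 1 + 0 + 1 + 1 + 0 + 1 + 1 = 5 ≡ 1 (mod 2).
s = (1, 1, 1, 1)^T — this equals column 15 of H (binary 1111), so error is at position 15.
Correct: flip bit 15 of r = 001001111000111 to get c = 001001111000110.


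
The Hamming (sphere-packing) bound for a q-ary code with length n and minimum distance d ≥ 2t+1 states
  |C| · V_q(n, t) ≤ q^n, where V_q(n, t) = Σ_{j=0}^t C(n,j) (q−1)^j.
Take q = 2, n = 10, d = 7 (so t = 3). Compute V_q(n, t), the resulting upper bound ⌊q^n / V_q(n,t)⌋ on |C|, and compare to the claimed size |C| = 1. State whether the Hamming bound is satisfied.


V_q(n, t) = 176, q^n = 1024, Hamming bound = 5, |C| = 1 ≤ bound (satisfied).

Step 1: Compute V_q(n, t) = Σ_{j=0}^3 C(n, j) (q−1)^j.
  j = 0: C(10,0)·(1)^0 = 1·1 = 1.
  j = 1: C(10,1)·(1)^1 = 10·1 = 10.
  j = 2: C(10,2)·(1)^2 = 45·1 = 45.
  j = 3: C(10,3)·(1)^3 = 120·1 = 120.
  V_q(n, t) = 1 + 10 + 45 + 120 = 176.
Step 2: q^n = 2^10 = 1024.
Step 3: Hamming bound ⌊q^n / V_q(n,t)⌋ = ⌊1024/176⌋ = 5.
Step 4: Compare |C| = 1 to 5: satisfied.
The claimed |C| lies below the Hamming bound.


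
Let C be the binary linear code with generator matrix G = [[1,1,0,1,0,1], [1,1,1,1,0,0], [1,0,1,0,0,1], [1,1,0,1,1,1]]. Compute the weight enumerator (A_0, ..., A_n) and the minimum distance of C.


Weight distribution: A_0 = 1, A_1 = 2, A_2 = 2, A_3 = 4, A_4 = 5, A_5 = 2. Minimum distance d = 1.

Enumerate all 2^4 = 16 messages m ∈ F_2^4.
For each, compute codeword c = mG in F_2^6, then tally its weight.
  m = 0000 → c = 000000, weight = 0.
  m = 1000 → c = 110101, weight = 4.
  m = 0100 → c = 111100, weight = 4.
  m = 1100 → c = 001001, weight = 2.
  m = 0010 → c = 101001, weight = 3.
  m = 1010 → c = 011100, weight = 3.
  m = 0110 → c = 010101, weight = 3.
  m = 1110 → c = 100000, weight = 1.
  m = 0001 → c = 110111, weight = 5.
  m = 1001 → c = 000010, weight = 1.
  m = 0101 → c = 001011, weight = 3.
  m = 1101 → c = 111110, weight = 5.
  m = 0011 → c = 011110, weight = 4.
  m = 1011 → c = 101011, weight = 4.
  m = 0111 → c = 100010, weight = 2.
  m = 1111 → c = 010111, weight = 4.
Tally weights:
  weight 0: 1 codewords.
  weight 1: 2 codewords.
  weight 2: 2 codewords.
  weight 3: 4 codewords.
  weight 4: 5 codewords.
  weight 5: 2 codewords.
Minimum distance d = smallest w > 0 with A_w > 0 = 1.
Sanity: Σ A_w = 16 = 2^4 = 16 ✓.


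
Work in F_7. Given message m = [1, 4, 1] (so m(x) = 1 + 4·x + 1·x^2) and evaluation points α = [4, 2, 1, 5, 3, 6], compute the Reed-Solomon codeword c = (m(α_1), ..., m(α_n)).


c = [5, 6, 6, 4, 1, 5]

Message polynomial: m(x) = 1 + 4·x + 1·x^2 (mod 7).
For each evaluation point α_i, compute m(α_i) mod 7:
  α_1 = 4: Horner steps 1 → 1 → 5, so m(4) = 5.
  α_2 = 2: Horner steps 1 → 6 → 6, so m(2) = 6.
  α_3 = 1: Horner steps 1 → 5 → 6, so m(1) = 6.
  α_4 = 5: Horner steps 1 → 2 → 4, so m(5) = 4.
  α_5 = 3: Horner steps 1 → 0 → 1, so m(3) = 1.
  α_6 = 6: Horner steps 1 → 3 → 5, so m(6) = 5.
Codeword c = [5, 6, 6, 4, 1, 5] ∈ F_7^6.


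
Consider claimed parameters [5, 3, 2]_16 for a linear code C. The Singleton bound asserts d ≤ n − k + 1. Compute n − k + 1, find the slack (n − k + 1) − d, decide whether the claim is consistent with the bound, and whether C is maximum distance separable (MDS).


Singleton RHS = n − k + 1 = 3, slack = 1, bound satisfied, not MDS.

Singleton bound: d ≤ n − k + 1.
Here n = 5, k = 3, so n − k + 1 = 3.
Given d = 2, check d ≤ 3: YES.
Slack = (n − k + 1) − d = 1.
The code is NOT MDS (slack = 1 > 0).
Description: the claimed parameters are [5, 3, 2]_16; such a code would be non-MDS.


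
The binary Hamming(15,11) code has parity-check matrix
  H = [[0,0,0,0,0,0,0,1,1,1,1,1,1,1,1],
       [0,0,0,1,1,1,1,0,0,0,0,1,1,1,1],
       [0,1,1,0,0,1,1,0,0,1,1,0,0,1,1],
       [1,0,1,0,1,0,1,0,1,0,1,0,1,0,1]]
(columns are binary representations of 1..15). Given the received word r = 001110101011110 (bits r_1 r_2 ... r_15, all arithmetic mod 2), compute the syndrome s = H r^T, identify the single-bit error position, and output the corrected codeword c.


s = (1, 0, 0, 0)^T, error position = 8, corrected codeword c = 001110111011110

Compute s = H r^T mod 2 one row at a time:
  s_1 = 0 + 1 + 0 + 1 + 1 + 1 + 1 + 0 = 5 ≡ 1 (mod 2).
  s_2 = 1 + 1 + 0 + 1 + 1 + 1 + 1 + 0 = 6 ≡ 0 (mod 2).
  s_3 = 0 + 1 + 0 + 1 + 0 + 1 + 1 + 0 = 4 ≡ 0 (mod 2).
  s_4 = 0 + 1 + 1 + 1 + 1 + 1 + 1 + 0 = 6 ≡ 0 (mod 2).
s = (1, 0, 0, 0)^T — this equals column 8 of H (binary 1000), so error is at position 8.
Correct: flip bit 8 of r = 001110101011110 to get c = 001110111011110.


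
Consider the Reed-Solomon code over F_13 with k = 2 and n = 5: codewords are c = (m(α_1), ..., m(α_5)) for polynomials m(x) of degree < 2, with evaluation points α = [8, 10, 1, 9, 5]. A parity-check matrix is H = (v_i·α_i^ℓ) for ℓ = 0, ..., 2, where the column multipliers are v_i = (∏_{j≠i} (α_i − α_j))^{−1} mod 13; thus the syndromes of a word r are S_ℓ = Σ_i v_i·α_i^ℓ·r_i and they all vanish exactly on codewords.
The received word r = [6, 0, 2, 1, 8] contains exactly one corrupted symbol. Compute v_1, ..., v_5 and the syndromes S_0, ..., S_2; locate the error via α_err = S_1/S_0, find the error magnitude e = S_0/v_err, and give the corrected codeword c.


S = (9, 12, 3), error at position 2, error magnitude e = 4, c = [6, 9, 2, 1, 8].

Step 1: column multipliers v_i = (∏_{j≠i}(α_i − α_j))^{−1} mod 13.
  i = 1 (α = 8): (8−10)(8−1)(8−9)(8−5) = (−2)·7·(−1)·3 = 42 ≡ 3, so v_1 = 3^{−1} = 9 (mod 13).
  i = 2 (α = 10): (10−8)(10−1)(10−9)(10−5) = 2·9·1·5 = 90 ≡ 12, so v_2 = 12^{−1} = 12 (mod 13).
  i = 3 (α = 1): (1−8)(1−10)(1−9)(1−5) = (−7)·(−9)·(−8)·(−4) = 2016 ≡ 1, so v_3 = 1^{−1} = 1 (mod 13).
  i = 4 (α = 9): (9−8)(9−10)(9−1)(9−5) = 1·(−1)·8·4 = −32 ≡ 7, so v_4 = 7^{−1} = 2 (mod 13).
  i = 5 (α = 5): (5−8)(5−10)(5−1)(5−9) = (−3)·(−5)·4·(−4) = −240 ≡ 7, so v_5 = 7^{−1} = 2 (mod 13).
  v = [9, 12, 1, 2, 2].
Step 2: syndromes of r = [6, 0, 2, 1, 8] (all sums mod 13).
  S_0 = Σ v_i r_i = 9·6 + 12·0 + 1·2 + 2·1 + 2·8 = 74 ≡ 9.
  S_1 = Σ v_i α_i r_i = 9·8·6 + 12·10·0 + 1·1·2 + 2·9·1 + 2·5·8 = 532 ≡ 12.
  α_i^2 mod 13 = [12, 9, 1, 3, 12].
  S_2 = Σ v_i α_i^2 r_i = 9·12·6 + 12·9·0 + 1·1·2 + 2·3·1 + 2·12·8 = 848 ≡ 3.
  S = (9, 12, 3) ≠ 0, so r is not a codeword (an error is present).
Step 3: locate the error. For a single error e at position i, S_ℓ = v_i·e·α_i^ℓ, so α_err = S_1/S_0.
  S_0^{−1} = 9^{−1} = 3 (mod 13), so α_err = 12·3 = 36 ≡ 10 = α_2. Error position i = 2.
  Consistency check: S_2/S_1 = 3·12 = 36 ≡ 10 = α_err ✓ (single-error assumption holds).
Step 4: error magnitude e = S_0/v_2 = S_0·∏_{j≠2}(α_2 − α_j) = 9·12 = 108 ≡ 4 (mod 13).
Step 5: correct position 2: c_2 = r_2 − e = 0 − 4 ≡ 9 (mod 13). Hence c = [6, 9, 2, 1, 8].
  Check: interpolating c through the α_i gives m(x) = 7 + 8·x (degree < 2) with m(α_i) = c_i for every i, so c is indeed a codeword.


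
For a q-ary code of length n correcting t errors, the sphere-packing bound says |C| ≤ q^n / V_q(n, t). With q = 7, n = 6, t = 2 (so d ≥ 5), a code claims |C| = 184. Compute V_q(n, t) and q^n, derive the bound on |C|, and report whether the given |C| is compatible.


V_q(n, t) = 577, q^n = 117649, Hamming bound = 203, |C| = 184 ≤ bound (satisfied).

Step 1: Compute V_q(n, t) = Σ_{j=0}^2 C(n, j) (q−1)^j.
  j = 0: C(6,0)·(6)^0 = 1·1 = 1.
  j = 1: C(6,1)·(6)^1 = 6·6 = 36.
  j = 2: C(6,2)·(6)^2 = 15·36 = 540.
  V_q(n, t) = 1 + 36 + 540 = 577.
Step 2: q^n = 7^6 = 117649.
Step 3: Hamming bound ⌊q^n / V_q(n,t)⌋ = ⌊117649/577⌋ = 203.
Step 4: Compare |C| = 184 to 203: satisfied.
The claimed |C| lies below the Hamming bound.


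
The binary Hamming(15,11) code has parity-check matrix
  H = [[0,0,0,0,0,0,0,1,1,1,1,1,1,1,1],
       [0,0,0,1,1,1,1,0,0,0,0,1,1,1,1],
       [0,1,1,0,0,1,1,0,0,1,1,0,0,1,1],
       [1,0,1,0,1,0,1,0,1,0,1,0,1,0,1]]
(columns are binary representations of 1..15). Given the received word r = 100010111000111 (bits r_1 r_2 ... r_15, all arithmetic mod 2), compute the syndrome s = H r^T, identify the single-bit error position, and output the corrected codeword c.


s = (1, 1, 1, 0)^T, error position = 14, corrected codeword c = 100010111000101

Compute s = H r^T mod 2 one row at a time:
  s_1 = 1 + 1 + 0 + 0 + 0 + 1 + 1 + 1 = 5 ≡ 1 (mod 2).
  s_2 = 0 + 1 + 0 + 1 + 0 + 1 + 1 + 1 = 5 ≡ 1 (mod 2).
  s_3 = 0 + 0 + 0 + 1 + 0 + 0 + 1 + 1 = 3 ≡ 1 (mod 2).
  s_4 = 1 + 0 + 1 + 1 + 1 + 0 + 1 + 1 = 6 ≡ 0 (mod 2).
s = (1, 1, 1, 0)^T — this equals column 14 of H (binary 1110), so error is at position 14.
Correct: flip bit 14 of r = 100010111000111 to get c = 100010111000101.


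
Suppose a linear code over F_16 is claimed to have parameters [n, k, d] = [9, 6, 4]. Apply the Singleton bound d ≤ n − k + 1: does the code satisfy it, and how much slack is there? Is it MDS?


Singleton RHS = n − k + 1 = 4, slack = 0, bound satisfied, MDS.

Singleton bound: d ≤ n − k + 1.
Here n = 9, k = 6, so n − k + 1 = 4.
Given d = 4, check d ≤ 4: YES.
Slack = (n − k + 1) − d = 0.
The code is MDS (slack = 0).
Description: the claimed parameters are [9, 6, 4]_16; such a code would be MDS (meets Singleton bound).


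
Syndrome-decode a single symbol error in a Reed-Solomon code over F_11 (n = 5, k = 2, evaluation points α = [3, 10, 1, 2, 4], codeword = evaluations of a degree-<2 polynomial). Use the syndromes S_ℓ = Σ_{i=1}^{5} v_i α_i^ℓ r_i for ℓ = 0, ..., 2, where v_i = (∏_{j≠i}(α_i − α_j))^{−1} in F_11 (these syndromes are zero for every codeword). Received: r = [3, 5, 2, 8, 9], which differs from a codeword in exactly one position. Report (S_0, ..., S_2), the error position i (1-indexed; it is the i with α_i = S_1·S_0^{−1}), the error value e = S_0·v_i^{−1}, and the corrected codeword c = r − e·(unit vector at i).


S = (7, 4, 7), error at position 2, error magnitude e = 4, c = [3, 1, 2, 8, 9].

Step 1: column multipliers v_i = (∏_{j≠i}(α_i − α_j))^{−1} mod 11.
  i = 1 (α = 3): (3−10)(3−1)(3−2)(3−4) = (−7)·2·1·(−1) = 14 ≡ 3, so v_1 = 3^{−1} = 4 (mod 11).
  i = 2 (α = 10): (10−3)(10−1)(10−2)(10−4) = 7·9·8·6 = 3024 ≡ 10, so v_2 = 10^{−1} = 10 (mod 11).
  i = 3 (α = 1): (1−3)(1−10)(1−2)(1−4) = (−2)·(−9)·(−1)·(−3) = 54 ≡ 10, so v_3 = 10^{−1} = 10 (mod 11).
  i = 4 (α = 2): (2−3)(2−10)(2−1)(2−4) = (−1)·(−8)·1·(−2) = −16 ≡ 6, so v_4 = 6^{−1} = 2 (mod 11).
  i = 5 (α = 4): (4−3)(4−10)(4−1)(4−2) = 1·(−6)·3·2 = −36 ≡ 8, so v_5 = 8^{−1} = 7 (mod 11).
  v = [4, 10, 10, 2, 7].
Step 2: syndromes of r = [3, 5, 2, 8, 9] (all sums mod 11).
  S_0 = Σ v_i r_i = 4·3 + 10·5 + 10·2 + 2·8 + 7·9 = 161 ≡ 7.
  S_1 = Σ v_i α_i r_i = 4·3·3 + 10·10·5 + 10·1·2 + 2·2·8 + 7·4·9 = 840 ≡ 4.
  α_i^2 mod 11 = [9, 1, 1, 4, 5].
  S_2 = Σ v_i α_i^2 r_i = 4·9·3 + 10·1·5 + 10·1·2 + 2·4·8 + 7·5·9 = 557 ≡ 7.
  S = (7, 4, 7) ≠ 0, so r is not a codeword (an error is present).
Step 3: locate the error. For a single error e at position i, S_ℓ = v_i·e·α_i^ℓ, so α_err = S_1/S_0.
  S_0^{−1} = 7^{−1} = 8 (mod 11), so α_err = 4·8 = 32 ≡ 10 = α_2. Error position i = 2.
  Consistency check: S_2/S_1 = 7·3 = 21 ≡ 10 = α_err ✓ (single-error assumption holds).
Step 4: error magnitude e = S_0/v_2 = S_0·∏_{j≠2}(α_2 − α_j) = 7·10 = 70 ≡ 4 (mod 11).
Step 5: correct position 2: c_2 = r_2 − e = 5 − 4 ≡ 1 (mod 11). Hence c = [3, 1, 2, 8, 9].
  Check: interpolating c through the α_i gives m(x) = 7 + 6·x (degree < 2) with m(α_i) = c_i for every i, so c is indeed a codeword.


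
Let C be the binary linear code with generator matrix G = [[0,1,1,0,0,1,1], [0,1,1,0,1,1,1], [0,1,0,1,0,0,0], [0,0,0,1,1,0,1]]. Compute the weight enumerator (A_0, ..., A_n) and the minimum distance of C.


Weight distribution: A_0 = 1, A_1 = 1, A_2 = 4, A_3 = 4, A_4 = 3, A_5 = 3. Minimum distance d = 1.

Enumerate all 2^4 = 16 messages m ∈ F_2^4.
For each, compute codeword c = mG in F_2^7, then tally its weight.
  m = 0000 → c = 0000000, weight = 0.
  m = 1000 → c = 0110011, weight = 4.
  m = 0100 → c = 0110111, weight = 5.
  m = 1100 → c = 0000100, weight = 1.
  m = 0010 → c = 0101000, weight = 2.
  m = 1010 → c = 0011011, weight = 4.
  m = 0110 → c = 0011111, weight = 5.
  m = 1110 → c = 0101100, weight = 3.
  m = 0001 → c = 0001101, weight = 3.
  m = 1001 → c = 0111110, weight = 5.
  m = 0101 → c = 0111010, weight = 4.
  m = 1101 → c = 0001001, weight = 2.
  m = 0011 → c = 0100101, weight = 3.
  m = 1011 → c = 0010110, weight = 3.
  m = 0111 → c = 0010010, weight = 2.
  m = 1111 → c = 0100001, weight = 2.
Tally weights:
  weight 0: 1 codewords.
  weight 1: 1 codewords.
  weight 2: 4 codewords.
  weight 3: 4 codewords.
  weight 4: 3 codewords.
  weight 5: 3 codewords.
Minimum distance d = smallest w > 0 with A_w > 0 = 1.
Sanity: Σ A_w = 16 = 2^4 = 16 ✓.


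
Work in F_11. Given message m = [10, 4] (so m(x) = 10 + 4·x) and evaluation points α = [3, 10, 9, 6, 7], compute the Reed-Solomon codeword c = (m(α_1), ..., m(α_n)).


c = [0, 6, 2, 1, 5]

Message polynomial: m(x) = 10 + 4·x (mod 11).
For each evaluation point α_i, compute m(α_i) mod 11:
  α_1 = 3: Horner steps 4 → 0, so m(3) = 0.
  α_2 = 10: Horner steps 4 → 6, so m(10) = 6.
  α_3 = 9: Horner steps 4 → 2, so m(9) = 2.
  α_4 = 6: Horner steps 4 → 1, so m(6) = 1.
  α_5 = 7: Horner steps 4 → 5, so m(7) = 5.
Codeword c = [0, 6, 2, 1, 5] ∈ F_11^5.


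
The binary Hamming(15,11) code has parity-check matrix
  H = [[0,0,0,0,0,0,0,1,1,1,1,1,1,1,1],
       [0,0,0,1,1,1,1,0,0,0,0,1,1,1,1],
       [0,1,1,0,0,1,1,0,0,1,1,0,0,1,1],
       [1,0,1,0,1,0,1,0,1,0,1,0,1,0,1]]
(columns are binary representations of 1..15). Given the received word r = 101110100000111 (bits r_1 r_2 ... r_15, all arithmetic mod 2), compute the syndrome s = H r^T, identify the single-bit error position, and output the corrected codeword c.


s = (1, 0, 0, 0)^T, error position = 8, corrected codeword c = 101110110000111

Compute s = H r^T mod 2 one row at a time:
  s_1 = 0 + 0 + 0 + 0 + 0 + 1 + 1 + 1 = 3 ≡ 1 (mod 2).
  s_2 = 1 + 1 + 0 + 1 + 0 + 1 + 1 + 1 = 6 ≡ 0 (mod 2).
  s_3 = 0 + 1 + 0 + 1 + 0 + 0 + 1 + 1 = 4 ≡ 0 (mod 2).
  s_4 = 1 + 1 + 1 + 1 + 0 + 0 + 1 + 1 = 6 ≡ 0 (mod 2).
s = (1, 0, 0, 0)^T — this equals column 8 of H (binary 1000), so error is at position 8.
Correct: flip bit 8 of r = 101110100000111 to get c = 101110110000111.


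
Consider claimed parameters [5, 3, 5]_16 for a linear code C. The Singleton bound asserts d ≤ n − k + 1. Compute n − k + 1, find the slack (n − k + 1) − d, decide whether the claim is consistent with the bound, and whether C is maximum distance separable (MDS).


Singleton RHS = n − k + 1 = 3, slack = -2, bound violated (no such code; not MDS).

Singleton bound: d ≤ n − k + 1.
Here n = 5, k = 3, so n − k + 1 = 3.
Given d = 5, check d ≤ 3: NO.
Slack = (n − k + 1) − d = -2.
The slack is negative: d = 5 exceeds n − k + 1 = 3 by 2, so the Singleton bound is violated and no linear [5, 3, 5]_16 code can exist. In particular it is not MDS (MDS requires d = n − k + 1 exactly).
Description: the claimed parameters are [5, 3, 5]_16; such a code would be impossible (violates the Singleton bound).


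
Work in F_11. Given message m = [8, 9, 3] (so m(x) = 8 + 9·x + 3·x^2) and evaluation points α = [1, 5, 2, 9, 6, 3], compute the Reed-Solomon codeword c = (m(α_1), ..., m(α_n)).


c = [9, 7, 5, 2, 5, 7]

Message polynomial: m(x) = 8 + 9·x + 3·x^2 (mod 11).
For each evaluation point α_i, compute m(α_i) mod 11:
  α_1 = 1: Horner steps 3 → 1 → 9, so m(1) = 9.
  α_2 = 5: Horner steps 3 → 2 → 7, so m(5) = 7.
  α_3 = 2: Horner steps 3 → 4 → 5, so m(2) = 5.
  α_4 = 9: Horner steps 3 → 3 → 2, so m(9) = 2.
  α_5 = 6: Horner steps 3 → 5 → 5, so m(6) = 5.
  α_6 = 3: Horner steps 3 → 7 → 7, so m(3) = 7.
Codeword c = [9, 7, 5, 2, 5, 7] ∈ F_11^6.


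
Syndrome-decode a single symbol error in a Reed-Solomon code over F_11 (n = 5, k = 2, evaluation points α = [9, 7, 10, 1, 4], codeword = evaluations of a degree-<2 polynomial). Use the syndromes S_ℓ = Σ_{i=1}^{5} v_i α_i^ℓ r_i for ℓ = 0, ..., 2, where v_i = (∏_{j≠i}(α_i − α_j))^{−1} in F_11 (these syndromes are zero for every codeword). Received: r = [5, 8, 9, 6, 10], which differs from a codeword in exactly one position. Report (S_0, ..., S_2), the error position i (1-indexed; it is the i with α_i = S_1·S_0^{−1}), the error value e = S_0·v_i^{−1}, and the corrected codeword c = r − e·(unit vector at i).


S = (5, 9, 3), error at position 5, error magnitude e = 3, c = [5, 8, 9, 6, 7].

Step 1: column multipliers v_i = (∏_{j≠i}(α_i − α_j))^{−1} mod 11.
  i = 1 (α = 9): (9−7)(9−10)(9−1)(9−4) = 2·(−1)·8·5 = −80 ≡ 8, so v_1 = 8^{−1} = 7 (mod 11).
  i = 2 (α = 7): (7−9)(7−10)(7−1)(7−4) = (−2)·(−3)·6·3 = 108 ≡ 9, so v_2 = 9^{−1} = 5 (mod 11).
  i = 3 (α = 10): (10−9)(10−7)(10−1)(10−4) = 1·3·9·6 = 162 ≡ 8, so v_3 = 8^{−1} = 7 (mod 11).
  i = 4 (α = 1): (1−9)(1−7)(1−10)(1−4) = (−8)·(−6)·(−9)·(−3) = 1296 ≡ 9, so v_4 = 9^{−1} = 5 (mod 11).
  i = 5 (α = 4): (4−9)(4−7)(4−10)(4−1) = (−5)·(−3)·(−6)·3 = −270 ≡ 5, so v_5 = 5^{−1} = 9 (mod 11).
  v = [7, 5, 7, 5, 9].
Step 2: syndromes of r = [5, 8, 9, 6, 10] (all sums mod 11).
  S_0 = Σ v_i r_i = 7·5 + 5·8 + 7·9 + 5·6 + 9·10 = 258 ≡ 5.
  S_1 = Σ v_i α_i r_i = 7·9·5 + 5·7·8 + 7·10·9 + 5·1·6 + 9·4·10 = 1615 ≡ 9.
  α_i^2 mod 11 = [4, 5, 1, 1, 5].
  S_2 = Σ v_i α_i^2 r_i = 7·4·5 + 5·5·8 + 7·1·9 + 5·1·6 + 9·5·10 = 883 ≡ 3.
  S = (5, 9, 3) ≠ 0, so r is not a codeword (an error is present).
Step 3: locate the error. For a single error e at position i, S_ℓ = v_i·e·α_i^ℓ, so α_err = S_1/S_0.
  S_0^{−1} = 5^{−1} = 9 (mod 11), so α_err = 9·9 = 81 ≡ 4 = α_5. Error position i = 5.
  Consistency check: S_2/S_1 = 3·5 = 15 ≡ 4 = α_err ✓ (single-error assumption holds).
Step 4: error magnitude e = S_0/v_5 = S_0·∏_{j≠5}(α_5 − α_j) = 5·5 = 25 ≡ 3 (mod 11).
Step 5: correct position 5: c_5 = r_5 − e = 10 − 3 ≡ 7 (mod 11). Hence c = [5, 8, 9, 6, 7].
  Check: interpolating c through the α_i gives m(x) = 2 + 4·x (degree < 2) with m(α_i) = c_i for every i, so c is indeed a codeword.


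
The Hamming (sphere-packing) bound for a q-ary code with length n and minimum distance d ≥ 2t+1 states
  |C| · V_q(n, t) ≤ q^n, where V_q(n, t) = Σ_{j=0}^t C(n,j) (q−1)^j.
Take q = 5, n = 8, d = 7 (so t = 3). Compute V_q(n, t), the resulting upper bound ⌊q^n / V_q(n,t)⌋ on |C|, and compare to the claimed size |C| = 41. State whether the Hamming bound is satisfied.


V_q(n, t) = 4065, q^n = 390625, Hamming bound = 96, |C| = 41 ≤ bound (satisfied).

Step 1: Compute V_q(n, t) = Σ_{j=0}^3 C(n, j) (q−1)^j.
  j = 0: C(8,0)·(4)^0 = 1·1 = 1.
  j = 1: C(8,1)·(4)^1 = 8·4 = 32.
  j = 2: C(8,2)·(4)^2 = 28·16 = 448.
  j = 3: C(8,3)·(4)^3 = 56·64 = 3584.
  V_q(n, t) = 1 + 32 + 448 + 3584 = 4065.
Step 2: q^n = 5^8 = 390625.
Step 3: Hamming bound ⌊q^n / V_q(n,t)⌋ = ⌊390625/4065⌋ = 96.
Step 4: Compare |C| = 41 to 96: satisfied.
The claimed |C| lies below the Hamming bound.


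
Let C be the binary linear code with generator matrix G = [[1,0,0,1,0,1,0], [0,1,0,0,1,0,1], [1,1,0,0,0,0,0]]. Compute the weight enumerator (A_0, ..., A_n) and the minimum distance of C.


Weight distribution: A_0 = 1, A_2 = 1, A_3 = 4, A_4 = 1, A_6 = 1. Minimum distance d = 2.

Enumerate all 2^3 = 8 messages m ∈ F_2^3.
For each, compute codeword c = mG in F_2^7, then tally its weight.
  m = 000 → c = 0000000, weight = 0.
  m = 100 → c = 1001010, weight = 3.
  m = 010 → c = 0100101, weight = 3.
  m = 110 → c = 1101111, weight = 6.
  m = 001 → c = 1100000, weight = 2.
  m = 101 → c = 0101010, weight = 3.
  m = 011 → c = 1000101, weight = 3.
  m = 111 → c = 0001111, weight = 4.
Tally weights:
  weight 0: 1 codewords.
  weight 2: 1 codewords.
  weight 3: 4 codewords.
  weight 4: 1 codewords.
  weight 6: 1 codewords.
Minimum distance d = smallest w > 0 with A_w > 0 = 2.
Sanity: Σ A_w = 8 = 2^3 = 8 ✓.


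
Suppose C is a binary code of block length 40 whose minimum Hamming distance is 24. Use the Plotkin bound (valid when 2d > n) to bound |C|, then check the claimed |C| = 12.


Plotkin bound M ≤ 6; given |C| = 12 > bound (violated).

Check applicability: 2d = 48, n = 40.
2d − n = 8 > 0, so Plotkin applies.
Compute d/(2d−n) = 24/8 ≈ 3.0000.
⌊d/(2d−n)⌋ = 3.
Plotkin bound: M ≤ 2·3 = 6.
Given |C| = 12, check: VIOLATED.
This |C| is above the Plotkin bound, so no binary code with n = 40, d = 24 and 12 codewords exists.


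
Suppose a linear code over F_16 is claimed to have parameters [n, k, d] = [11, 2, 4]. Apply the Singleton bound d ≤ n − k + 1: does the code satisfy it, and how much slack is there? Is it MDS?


Singleton RHS = n − k + 1 = 10, slack = 6, bound satisfied, not MDS.

Singleton bound: d ≤ n − k + 1.
Here n = 11, k = 2, so n − k + 1 = 10.
Given d = 4, check d ≤ 10: YES.
Slack = (n − k + 1) − d = 6.
The code is NOT MDS (slack = 6 > 0).
Description: the claimed parameters are [11, 2, 4]_16; such a code would be non-MDS.


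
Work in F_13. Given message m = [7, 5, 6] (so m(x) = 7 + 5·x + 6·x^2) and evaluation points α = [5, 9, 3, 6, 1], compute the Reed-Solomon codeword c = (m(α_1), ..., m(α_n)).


c = [0, 5, 11, 6, 5]

Message polynomial: m(x) = 7 + 5·x + 6·x^2 (mod 13).
For each evaluation point α_i, compute m(α_i) mod 13:
  α_1 = 5: Horner steps 6 → 9 → 0, so m(5) = 0.
  α_2 = 9: Horner steps 6 → 7 → 5, so m(9) = 5.
  α_3 = 3: Horner steps 6 → 10 → 11, so m(3) = 11.
  α_4 = 6: Horner steps 6 → 2 → 6, so m(6) = 6.
  α_5 = 1: Horner steps 6 → 11 → 5, so m(1) = 5.
Codeword c = [0, 5, 11, 6, 5] ∈ F_13^5.


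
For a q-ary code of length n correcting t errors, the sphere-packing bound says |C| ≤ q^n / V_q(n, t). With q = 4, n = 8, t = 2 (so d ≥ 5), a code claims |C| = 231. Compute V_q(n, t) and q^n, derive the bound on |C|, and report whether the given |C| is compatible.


V_q(n, t) = 277, q^n = 65536, Hamming bound = 236, |C| = 231 ≤ bound (satisfied).

Step 1: Compute V_q(n, t) = Σ_{j=0}^2 C(n, j) (q−1)^j.
  j = 0: C(8,0)·(3)^0 = 1·1 = 1.
  j = 1: C(8,1)·(3)^1 = 8·3 = 24.
  j = 2: C(8,2)·(3)^2 = 28·9 = 252.
  V_q(n, t) = 1 + 24 + 252 = 277.
Step 2: q^n = 4^8 = 65536.
Step 3: Hamming bound ⌊q^n / V_q(n,t)⌋ = ⌊65536/277⌋ = 236.
Step 4: Compare |C| = 231 to 236: satisfied.
The claimed |C| lies below the Hamming bound.


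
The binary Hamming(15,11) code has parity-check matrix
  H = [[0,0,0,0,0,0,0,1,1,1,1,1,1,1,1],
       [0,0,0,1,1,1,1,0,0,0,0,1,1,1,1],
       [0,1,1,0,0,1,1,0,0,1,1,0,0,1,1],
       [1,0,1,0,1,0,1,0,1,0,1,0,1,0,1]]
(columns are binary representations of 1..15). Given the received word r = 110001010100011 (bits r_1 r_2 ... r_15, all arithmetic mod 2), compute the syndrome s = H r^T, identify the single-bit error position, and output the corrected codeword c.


s = (0, 1, 1, 0)^T, error position = 6, corrected codeword c = 110000010100011

Compute s = H r^T mod 2 one row at a time:
  s_1 = 1 + 0 + 1 + 0 + 0 + 0 + 1 + 1 = 4 ≡ 0 (mod 2).
  s_2 = 0 + 0 + 1 + 0 + 0 + 0 + 1 + 1 = 3 ≡ 1 (mod 2).
  s_3 = 1 + 0 + 1 + 0 + 1 + 0 + 1 + 1 = 5 ≡ 1 (mod 2).
  s_4 = 1 + 0 + 0 + 0 + 0 + 0 + 0 + 1 = 2 ≡ 0 (mod 2).
s = (0, 1, 1, 0)^T — this equals column 6 of H (binary 0110), so error is at position 6.
Correct: flip bit 6 of r = 110001010100011 to get c = 110000010100011.


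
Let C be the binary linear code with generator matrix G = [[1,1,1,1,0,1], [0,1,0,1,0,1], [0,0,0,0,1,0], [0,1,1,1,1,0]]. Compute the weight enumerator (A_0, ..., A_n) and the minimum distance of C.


Weight distribution: A_0 = 1, A_1 = 1, A_2 = 3, A_3 = 6, A_4 = 3, A_5 = 1, A_6 = 1. Minimum distance d = 1.

Enumerate all 2^4 = 16 messages m ∈ F_2^4.
For each, compute codeword c = mG in F_2^6, then tally its weight.
  m = 0000 → c = 000000, weight = 0.
  m = 1000 → c = 111101, weight = 5.
  m = 0100 → c = 010101, weight = 3.
  m = 1100 → c = 101000, weight = 2.
  m = 0010 → c = 000010, weight = 1.
  m = 1010 → c = 111111, weight = 6.
  m = 0110 → c = 010111, weight = 4.
  m = 1110 → c = 101010, weight = 3.
  m = 0001 → c = 011110, weight = 4.
  m = 1001 → c = 100011, weight = 3.
  m = 0101 → c = 001011, weight = 3.
  m = 1101 → c = 110110, weight = 4.
  m = 0011 → c = 011100, weight = 3.
  m = 1011 → c = 100001, weight = 2.
  m = 0111 → c = 001001, weight = 2.
  m = 1111 → c = 110100, weight = 3.
Tally weights:
  weight 0: 1 codewords.
  weight 1: 1 codewords.
  weight 2: 3 codewords.
  weight 3: 6 codewords.
  weight 4: 3 codewords.
  weight 5: 1 codewords.
  weight 6: 1 codewords.
Minimum distance d = smallest w > 0 with A_w > 0 = 1.
Sanity: Σ A_w = 16 = 2^4 = 16 ✓.


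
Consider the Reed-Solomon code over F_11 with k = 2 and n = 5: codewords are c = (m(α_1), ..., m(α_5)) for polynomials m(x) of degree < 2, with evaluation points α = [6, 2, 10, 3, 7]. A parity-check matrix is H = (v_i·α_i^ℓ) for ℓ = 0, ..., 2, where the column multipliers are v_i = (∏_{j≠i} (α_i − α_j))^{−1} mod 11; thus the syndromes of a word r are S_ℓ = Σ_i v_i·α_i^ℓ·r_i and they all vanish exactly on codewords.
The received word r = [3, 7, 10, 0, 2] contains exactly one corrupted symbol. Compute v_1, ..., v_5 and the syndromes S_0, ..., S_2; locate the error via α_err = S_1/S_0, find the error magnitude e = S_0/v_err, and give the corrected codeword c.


S = (4, 1, 3), error at position 4, error magnitude e = 5, c = [3, 7, 10, 6, 2].

Step 1: column multipliers v_i = (∏_{j≠i}(α_i − α_j))^{−1} mod 11.
  i = 1 (α = 6): (6−2)(6−10)(6−3)(6−7) = 4·(−4)·3·(−1) = 48 ≡ 4, so v_1 = 4^{−1} = 3 (mod 11).
  i = 2 (α = 2): (2−6)(2−10)(2−3)(2−7) = (−4)·(−8)·(−1)·(−5) = 160 ≡ 6, so v_2 = 6^{−1} = 2 (mod 11).
  i = 3 (α = 10): (10−6)(10−2)(10−3)(10−7) = 4·8·7·3 = 672 ≡ 1, so v_3 = 1^{−1} = 1 (mod 11).
  i = 4 (α = 3): (3−6)(3−2)(3−10)(3−7) = (−3)·1·(−7)·(−4) = −84 ≡ 4, so v_4 = 4^{−1} = 3 (mod 11).
  i = 5 (α = 7): (7−6)(7−2)(7−10)(7−3) = 1·5·(−3)·4 = −60 ≡ 6, so v_5 = 6^{−1} = 2 (mod 11).
  v = [3, 2, 1, 3, 2].
Step 2: syndromes of r = [3, 7, 10, 0, 2] (all sums mod 11).
  S_0 = Σ v_i r_i = 3·3 + 2·7 + 1·10 + 3·0 + 2·2 = 37 ≡ 4.
  S_1 = Σ v_i α_i r_i = 3·6·3 + 2·2·7 + 1·10·10 + 3·3·0 + 2·7·2 = 210 ≡ 1.
  α_i^2 mod 11 = [3, 4, 1, 9, 5].
  S_2 = Σ v_i α_i^2 r_i = 3·3·3 + 2·4·7 + 1·1·10 + 3·9·0 + 2·5·2 = 113 ≡ 3.
  S = (4, 1, 3) ≠ 0, so r is not a codeword (an error is present).
Step 3: locate the error. For a single error e at position i, S_ℓ = v_i·e·α_i^ℓ, so α_err = S_1/S_0.
  S_0^{−1} = 4^{−1} = 3 (mod 11), so α_err = 1·3 = 3 ≡ 3 = α_4. Error position i = 4.
  Consistency check: S_2/S_1 = 3·1 = 3 ≡ 3 = α_err ✓ (single-error assumption holds).
Step 4: error magnitude e = S_0/v_4 = S_0·∏_{j≠4}(α_4 − α_j) = 4·4 = 16 ≡ 5 (mod 11).
Step 5: correct position 4: c_4 = r_4 − e = 0 − 5 ≡ 6 (mod 11). Hence c = [3, 7, 10, 6, 2].
  Check: interpolating c through the α_i gives m(x) = 9 + 10·x (degree < 2) with m(α_i) = c_i for every i, so c is indeed a codeword.


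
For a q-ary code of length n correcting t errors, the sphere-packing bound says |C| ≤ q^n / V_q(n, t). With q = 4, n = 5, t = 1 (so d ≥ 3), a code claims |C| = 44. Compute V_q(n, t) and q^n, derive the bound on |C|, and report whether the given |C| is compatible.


V_q(n, t) = 16, q^n = 1024, Hamming bound = 64, |C| = 44 ≤ bound (satisfied).

Step 1: Compute V_q(n, t) = Σ_{j=0}^1 C(n, j) (q−1)^j.
  j = 0: C(5,0)·(3)^0 = 1·1 = 1.
  j = 1: C(5,1)·(3)^1 = 5·3 = 15.
  V_q(n, t) = 1 + 15 = 16.
Step 2: q^n = 4^5 = 1024.
Step 3: Hamming bound ⌊q^n / V_q(n,t)⌋ = ⌊1024/16⌋ = 64.
Step 4: Compare |C| = 44 to 64: satisfied.
The claimed |C| lies below the Hamming bound.


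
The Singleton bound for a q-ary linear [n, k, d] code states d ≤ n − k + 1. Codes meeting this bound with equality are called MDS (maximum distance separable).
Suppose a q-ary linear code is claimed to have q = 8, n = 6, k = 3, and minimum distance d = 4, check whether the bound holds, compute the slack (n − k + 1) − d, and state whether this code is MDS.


Singleton RHS = n − k + 1 = 4, slack = 0, bound satisfied, MDS.

Singleton bound: d ≤ n − k + 1.
Here n = 6, k = 3, so n − k + 1 = 4.
Given d = 4, check d ≤ 4: YES.
Slack = (n − k + 1) − d = 0.
The code is MDS (slack = 0).
Description: the claimed parameters are [6, 3, 4]_8; such a code would be MDS (meets Singleton bound).


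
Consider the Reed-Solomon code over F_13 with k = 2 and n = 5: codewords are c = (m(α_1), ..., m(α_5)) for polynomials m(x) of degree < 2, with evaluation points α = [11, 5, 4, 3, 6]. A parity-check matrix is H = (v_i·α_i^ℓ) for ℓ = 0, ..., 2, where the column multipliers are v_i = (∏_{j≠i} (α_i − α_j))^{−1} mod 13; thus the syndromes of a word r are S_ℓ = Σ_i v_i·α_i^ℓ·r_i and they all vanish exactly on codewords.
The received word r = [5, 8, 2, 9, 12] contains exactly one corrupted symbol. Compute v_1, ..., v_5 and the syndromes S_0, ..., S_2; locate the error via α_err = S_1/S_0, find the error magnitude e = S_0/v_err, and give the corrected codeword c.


S = (7, 3, 5), error at position 5, error magnitude e = 11, c = [5, 8, 2, 9, 1].

Step 1: column multipliers v_i = (∏_{j≠i}(α_i − α_j))^{−1} mod 13.
  i = 1 (α = 11): (11−5)(11−4)(11−3)(11−6) = 6·7·8·5 = 1680 ≡ 3, so v_1 = 3^{−1} = 9 (mod 13).
  i = 2 (α = 5): (5−11)(5−4)(5−3)(5−6) = (−6)·1·2·(−1) = 12 ≡ 12, so v_2 = 12^{−1} = 12 (mod 13).
  i = 3 (α = 4): (4−11)(4−5)(4−3)(4−6) = (−7)·(−1)·1·(−2) = −14 ≡ 12, so v_3 = 12^{−1} = 12 (mod 13).
  i = 4 (α = 3): (3−11)(3−5)(3−4)(3−6) = (−8)·(−2)·(−1)·(−3) = 48 ≡ 9, so v_4 = 9^{−1} = 3 (mod 13).
  i = 5 (α = 6): (6−11)(6−5)(6−4)(6−3) = (−5)·1·2·3 = −30 ≡ 9, so v_5 = 9^{−1} = 3 (mod 13).
  v = [9, 12, 12, 3, 3].
Step 2: syndromes of r = [5, 8, 2, 9, 12] (all sums mod 13).
  S_0 = Σ v_i r_i = 9·5 + 12·8 + 12·2 + 3·9 + 3·12 = 228 ≡ 7.
  S_1 = Σ v_i α_i r_i = 9·11·5 + 12·5·8 + 12·4·2 + 3·3·9 + 3·6·12 = 1368 ≡ 3.
  α_i^2 mod 13 = [4, 12, 3, 9, 10].
  S_2 = Σ v_i α_i^2 r_i = 9·4·5 + 12·12·8 + 12·3·2 + 3·9·9 + 3·10·12 = 2007 ≡ 5.
  S = (7, 3, 5) ≠ 0, so r is not a codeword (an error is present).
Step 3: locate the error. For a single error e at position i, S_ℓ = v_i·e·α_i^ℓ, so α_err = S_1/S_0.
  S_0^{−1} = 7^{−1} = 2 (mod 13), so α_err = 3·2 = 6 ≡ 6 = α_5. Error position i = 5.
  Consistency check: S_2/S_1 = 5·9 = 45 ≡ 6 = α_err ✓ (single-error assumption holds).
Step 4: error magnitude e = S_0/v_5 = S_0·∏_{j≠5}(α_5 − α_j) = 7·9 = 63 ≡ 11 (mod 13).
Step 5: correct position 5: c_5 = r_5 − e = 12 − 11 ≡ 1 (mod 13). Hence c = [5, 8, 2, 9, 1].
  Check: interpolating c through the α_i gives m(x) = 4 + 6·x (degree < 2) with m(α_i) = c_i for every i, so c is indeed a codeword.
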